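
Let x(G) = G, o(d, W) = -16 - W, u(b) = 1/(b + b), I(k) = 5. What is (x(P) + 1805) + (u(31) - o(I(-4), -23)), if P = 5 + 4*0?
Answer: 111787/62 ≈ 1803.0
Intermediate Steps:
P = 5 (P = 5 + 0 = 5)
u(b) = 1/(2*b)
(x(P) + 1805) + (u(31) - o(I(-4), -23)) = (5 + 1805) + ((½)/31 - (-16 - 1*(-23))) = 1810 + ((½)*(1/31) - (-16 + 23)) = 1810 + (1/62 - 1*7) = 1810 + (1/62 - 7) = 1810 - 433/62 = 111787/62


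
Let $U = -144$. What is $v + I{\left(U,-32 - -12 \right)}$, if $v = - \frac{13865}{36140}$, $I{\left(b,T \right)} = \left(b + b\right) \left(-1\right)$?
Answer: $\frac{2078891}{7228} \approx 287.62$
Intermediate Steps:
$I{\left(b,T \right)} = - 2 b$ ($I{\left(b,T \right)} = 2 b \left(-1\right) = - 2 b$)
$v = - \frac{2773}{7228}$ ($v = \left(-13865\right) \frac{1}{36140} = - \frac{2773}{7228} \approx -0.38365$)
$v + I{\left(U,-32 - -12 \right)} = - \frac{2773}{7228} - -288 = - \frac{2773}{7228} + 288 = \frac{2078891}{7228}$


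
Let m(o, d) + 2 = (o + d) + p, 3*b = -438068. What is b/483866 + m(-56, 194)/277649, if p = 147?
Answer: -60609169949/201517366551 ≈ -0.30076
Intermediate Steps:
b = -438068/3 (b = (1/3)*(-438068) = -438068/3 ≈ -1.4602e+5)
m(o, d) = 145 + d + o (m(o, d) = -2 + ((o + d) + 147) = -2 + ((d + o) + 147) = -2 + (147 + d + o) = 145 + d + o)
b/483866 + m(-56, 194)/277649 = -438068/3/483866 + (145 + 194 - 56)/277649 = -438068/3*1/483866 + 283*(1/277649) = -219034/725799 + 283/277649 = -60609169949/201517366551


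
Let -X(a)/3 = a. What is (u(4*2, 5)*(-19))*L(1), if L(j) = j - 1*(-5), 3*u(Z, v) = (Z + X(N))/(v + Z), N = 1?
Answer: -190/13 ≈ -14.615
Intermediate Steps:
X(a) = -3*a
u(Z, v) = (-3 + Z)/(3*(Z + v)) (u(Z, v) = ((Z - 3*1)/(v + Z))/3 = ((Z - 3)/(Z + v))/3 = ((-3 + Z)/(Z + v))/3 = (-3 + Z)/(3*(Z + v)))
L(j) = 5 + j (L(j) = j + 5 = 5 + j)
(u(4*2, 5)*(-19))*L(1) = (((-1 + (4*2)/3)/(4*2 + 5))*(-19))*(5 + 1) = (((-1 + (⅓)*8)/(8 + 5))*(-19))*6 = (((-1 + 8/3)/13)*(-19))*6 = (((1/13)*(5/3))*(-19))*6 = ((5/39)*(-19))*6 = -95/39*6 = -190/13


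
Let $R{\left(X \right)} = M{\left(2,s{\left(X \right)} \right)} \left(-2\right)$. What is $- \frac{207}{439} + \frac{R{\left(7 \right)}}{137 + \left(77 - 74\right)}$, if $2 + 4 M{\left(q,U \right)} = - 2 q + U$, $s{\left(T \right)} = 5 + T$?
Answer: $- \frac{30297}{61460} \approx -0.49295$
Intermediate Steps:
$M{\left(q,U \right)} = - \frac{1}{2} - \frac{q}{2} + \frac{U}{4}$ ($M{\left(q,U \right)} = - \frac{1}{2} + \frac{- 2 q + U}{4} = - \frac{1}{2} + \frac{U - 2 q}{4} = - \frac{1}{2} + \left(- \frac{q}{2} + \frac{U}{4}\right) = - \frac{1}{2} - \frac{q}{2} + \frac{U}{4}$)
$R{\left(X \right)} = \frac{1}{2} - \frac{X}{2}$ ($R{\left(X \right)} = \left(- \frac{1}{2} - 1 + \frac{5 + X}{4}\right) \left(-2\right) = \left(- \frac{1}{2} - 1 + \left(\frac{5}{4} + \frac{X}{4}\right)\right) \left(-2\right) = \left(- \frac{1}{4} + \frac{X}{4}\right) \left(-2\right) = \frac{1}{2} - \frac{X}{2}$)
$- \frac{207}{439} + \frac{R{\left(7 \right)}}{137 + \left(77 - 74\right)} = - \frac{207}{439} + \frac{\frac{1}{2} - \frac{7}{2}}{137 + \left(77 - 74\right)} = \left(-207\right) \frac{1}{439} + \frac{\frac{1}{2} - \frac{7}{2}}{137 + \left(77 - 74\right)} = - \frac{207}{439} - \frac{3}{137 + 3} = - \frac{207}{439} - \frac{3}{140} = - \frac{30297}{61460}$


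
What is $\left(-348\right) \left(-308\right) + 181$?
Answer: $107365$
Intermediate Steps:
$\left(-348\right) \left(-308\right) + 181 = 107184 + 181 = 107365$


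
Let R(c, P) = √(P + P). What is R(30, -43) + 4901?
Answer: 4901 + I*√86 ≈ 4901.0 + 9.2736*I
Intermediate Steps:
R(c, P) = √2*√P (R(c, P) = √(2*P) = √2*√P)
R(30, -43) + 4901 = √2*√(-43) + 4901 = √2*(I*√43) + 4901 = I*√86 + 4901 = 4901 + I*√86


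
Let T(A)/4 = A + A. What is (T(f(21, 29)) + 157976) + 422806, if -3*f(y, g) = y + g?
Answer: 1741946/3 ≈ 5.8065e+5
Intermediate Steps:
f(y, g) = -g/3 - y/3 (f(y, g) = -(y + g)/3 = -(g + y)/3 = -g/3 - y/3)
T(A) = 8*A (T(A) = 4*(A + A) = 4*(2*A) = 8*A)
(T(f(21, 29)) + 157976) + 422806 = (8*(-⅓*29 - ⅓*21) + 157976) + 422806 = (8*(-29/3 - 7) + 157976) + 422806 = (8*(-50/3) + 157976) + 422806 = (-400/3 + 157976) + 422806 = 473528/3 + 422806 = 1741946/3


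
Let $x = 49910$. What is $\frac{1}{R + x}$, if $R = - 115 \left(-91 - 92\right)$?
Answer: $\frac{1}{70955} \approx 1.4093 \cdot 10^{-5}$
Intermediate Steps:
$R = 21045$ ($R = \left(-115\right) \left(-183\right) = 21045$)
$\frac{1}{R + x} = \frac{1}{21045 + 49910} = \frac{1}{70955}$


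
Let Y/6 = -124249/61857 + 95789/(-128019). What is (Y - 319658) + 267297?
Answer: -46085667551843/879874587 ≈ -52378.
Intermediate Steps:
Y = -14554301936/879874587 (Y = 6*(-124249/61857 + 95789/(-128019)) = 6*(-124249*1/61857 + 95789*(-1/128019)) = 6*(-124249/61857 - 95789/128019) = 6*(-7277150968/2639623761) = -14554301936/879874587 ≈ -16.541)
(Y - 319658) + 267297 = (-14554301936/879874587 - 319658) + 267297 = -281273505033182/879874587 + 267297 = -46085667551843/879874587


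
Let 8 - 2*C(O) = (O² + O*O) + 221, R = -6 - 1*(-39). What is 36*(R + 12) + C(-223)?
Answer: -96431/2 ≈ -48216.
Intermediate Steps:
R = 33 (R = -6 + 39 = 33)
C(O) = -213/2 - O² (C(O) = 4 - ((O² + O*O) + 221)/2 = 4 - ((O² + O²) + 221)/2 = 4 - (2*O² + 221)/2 = 4 - (221 + 2*O²)/2 = 4 + (-221/2 - O²) = -213/2 - O²)
36*(R + 12) + C(-223) = 36*(33 + 12) + (-213/2 - 1*(-223)²) = 36*45 + (-213/2 - 1*49729) = 1620 + (-213/2 - 49729) = 1620 - 99671/2 = -96431/2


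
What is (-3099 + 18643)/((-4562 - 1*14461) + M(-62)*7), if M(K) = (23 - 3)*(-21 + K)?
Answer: -15544/30643 ≈ -0.50726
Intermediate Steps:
M(K) = -420 + 20*K (M(K) = 20*(-21 + K) = -420 + 20*K)
(-3099 + 18643)/((-4562 - 1*14461) + M(-62)*7) = (-3099 + 18643)/((-4562 - 1*14461) + (-420 + 20*(-62))*7) = 15544/((-4562 - 14461) + (-420 - 1240)*7) = 15544/(-19023 - 1660*7) = 15544/(-19023 - 11620) = 15544/(-30643) = 15544*(-1/30643) = -15544/30643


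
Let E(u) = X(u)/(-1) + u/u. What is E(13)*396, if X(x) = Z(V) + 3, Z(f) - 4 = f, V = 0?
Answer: -2376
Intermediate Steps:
Z(f) = 4 + f
X(x) = 7 (X(x) = (4 + 0) + 3 = 4 + 3 = 7)
E(u) = -6 (E(u) = 7/(-1) + u/u = 7*(-1) + 1 = -7 + 1 = -6)
E(13)*396 = -6*396 = -2376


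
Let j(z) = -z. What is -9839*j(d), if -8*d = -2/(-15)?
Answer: -9839/60 ≈ -163.98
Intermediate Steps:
d = -1/60 (d = -(-1)/(4*(-15)) = -(-1)*(-1)/(4*15) = -⅛*2/15 = -1/60 ≈ -0.016667)
-9839*j(d) = -(-9839)*(-1)/60 = -9839*1/60 = -9839/60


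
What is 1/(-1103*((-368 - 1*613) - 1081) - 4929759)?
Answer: -1/2655373 ≈ -3.7659e-7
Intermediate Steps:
1/(-1103*((-368 - 1*613) - 1081) - 4929759) = 1/(-1103*((-368 - 613) - 1081) - 4929759) = 1/(-1103*(-981 - 1081) - 4929759) = 1/(-1103*(-2062) - 4929759) = 1/(2274386 - 4929759) = 1/(-2655373) = -1/2655373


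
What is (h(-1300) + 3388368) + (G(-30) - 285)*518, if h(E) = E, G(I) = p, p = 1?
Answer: 3239956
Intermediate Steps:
G(I) = 1
(h(-1300) + 3388368) + (G(-30) - 285)*518 = (-1300 + 3388368) + (1 - 285)*518 = 3387068 - 284*518 = 3387068 - 147112 = 3239956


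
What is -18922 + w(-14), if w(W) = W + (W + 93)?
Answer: -18857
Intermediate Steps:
w(W) = 93 + 2*W (w(W) = W + (93 + W) = 93 + 2*W)
-18922 + w(-14) = -18922 + (93 + 2*(-14)) = -18922 + (93 - 28) = -18922 + 65 = -18857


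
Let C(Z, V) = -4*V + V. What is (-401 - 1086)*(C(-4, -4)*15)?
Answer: -267660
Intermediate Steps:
C(Z, V) = -3*V
(-401 - 1086)*(C(-4, -4)*15) = (-401 - 1086)*(-3*(-4)*15) = -17844*15 = -1487*180 = -267660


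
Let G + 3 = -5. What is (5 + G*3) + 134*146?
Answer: 19545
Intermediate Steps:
G = -8 (G = -3 - 5 = -8)
(5 + G*3) + 134*146 = (5 - 8*3) + 134*146 = (5 - 24) + 19564 = -19 + 19564 = 19545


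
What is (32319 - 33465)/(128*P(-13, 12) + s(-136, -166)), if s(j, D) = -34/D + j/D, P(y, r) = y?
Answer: 31706/46009 ≈ 0.68913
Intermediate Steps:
s(j, D) = -34/D + j/D
(32319 - 33465)/(128*P(-13, 12) + s(-136, -166)) = (32319 - 33465)/(128*(-13) + (-34 - 136)/(-166)) = -1146/(-1664 - 1/166*(-170)) = -1146/(-1664 + 85/83) = -1146/(-138027/83) = -1146*(-83/138027) = 31706/46009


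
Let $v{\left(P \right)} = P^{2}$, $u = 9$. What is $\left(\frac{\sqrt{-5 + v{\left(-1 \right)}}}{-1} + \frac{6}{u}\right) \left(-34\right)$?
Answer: $- \frac{68}{3} + 68 i \approx -22.667 + 68.0 i$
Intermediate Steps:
$\left(\frac{\sqrt{-5 + v{\left(-1 \right)}}}{-1} + \frac{6}{u}\right) \left(-34\right) = \left(\frac{\sqrt{-5 + \left(-1\right)^{2}}}{-1} + \frac{6}{9}\right) \left(-34\right) = \left(\sqrt{-5 + 1} \left(-1\right) + 6 \cdot \frac{1}{9}\right) \left(-34\right) = \left(\sqrt{-4} \left(-1\right) + \frac{2}{3}\right) \left(-34\right) = \left(2 i \left(-1\right) + \frac{2}{3}\right) \left(-34\right) = \left(- 2 i + \frac{2}{3}\right) \left(-34\right) = \left(\frac{2}{3} - 2 i\right) \left(-34\right) = - \frac{68}{3} + 68 i$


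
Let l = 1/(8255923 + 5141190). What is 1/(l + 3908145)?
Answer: 13397113/52357860185386 ≈ 2.5588e-7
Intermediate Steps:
l = 1/13397113 ≈ 7.4643e-8
1/(l + 3908145) = 1/(1/13397113 + 3908145) = 1/(52357860185386/13397113) = 13397113/52357860185386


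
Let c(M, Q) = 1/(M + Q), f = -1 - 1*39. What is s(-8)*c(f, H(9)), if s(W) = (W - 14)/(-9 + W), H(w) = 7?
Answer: -2/51 ≈ -0.039216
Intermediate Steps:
f = -40 (f = -1 - 39 = -40)
s(W) = (-14 + W)/(-9 + W)
s(-8)*c(f, H(9)) = ((-14 - 8)/(-9 - 8))/(-40 + 7) = (-22/(-17))/(-33) = -1/17*(-22)*(-1/33) = (22/17)*(-1/33) = -2/51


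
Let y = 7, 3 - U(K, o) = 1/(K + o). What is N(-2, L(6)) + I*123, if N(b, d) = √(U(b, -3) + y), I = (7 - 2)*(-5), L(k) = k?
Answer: -3075 + √255/5 ≈ -3071.8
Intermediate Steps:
U(K, o) = 3 - 1/(K + o)
I = -25 (I = 5*(-5) = -25)
N(b, d) = √(7 + (-10 + 3*b)/(-3 + b)) (N(b, d) = √((-1 + 3*b + 3*(-3))/(b - 3) + 7) = √((-1 + 3*b - 9)/(-3 + b) + 7) = √((-10 + 3*b)/(-3 + b) + 7) = √(7 + (-10 + 3*b)/(-3 + b)))
N(-2, L(6)) + I*123 = √((-31 + 10*(-2))/(-3 - 2)) - 25*123 = √((-31 - 20)/(-5)) - 3075 = √(-⅕*(-51)) - 3075 = √(51/5) - 3075 = √255/5 - 3075 = -3075 + √255/5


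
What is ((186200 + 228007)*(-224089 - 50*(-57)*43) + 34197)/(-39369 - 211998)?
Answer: 14019376792/83789 ≈ 1.6732e+5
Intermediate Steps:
((186200 + 228007)*(-224089 - 50*(-57)*43) + 34197)/(-39369 - 211998) = (414207*(-224089 + 2850*43) + 34197)/(-251367) = (414207*(-224089 + 122550) + 34197)*(-1/251367) = (414207*(-101539) + 34197)*(-1/251367) = (-42058164573 + 34197)*(-1/251367) = -42058130376*(-1/251367) = 14019376792/83789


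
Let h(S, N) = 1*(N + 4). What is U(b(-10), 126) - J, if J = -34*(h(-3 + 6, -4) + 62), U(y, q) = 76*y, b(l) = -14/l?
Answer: 11072/5 ≈ 2214.4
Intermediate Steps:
h(S, N) = 4 + N (h(S, N) = 1*(4 + N) = 4 + N)
J = -2108 (J = -34*((4 - 4) + 62) = -34*(0 + 62) = -34*62 = -2108)
U(b(-10), 126) - J = 76*(-14/(-10)) - 1*(-2108) = 76*(-14*(-1/10)) + 2108 = 76*(7/5) + 2108 = 532/5 + 2108 = 11072/5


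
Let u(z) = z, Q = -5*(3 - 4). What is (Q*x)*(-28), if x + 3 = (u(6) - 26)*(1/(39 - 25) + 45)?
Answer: 126620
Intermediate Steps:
Q = 5 (Q = -5*(-1) = 5)
x = -6331/7 (x = -3 + (6 - 26)*(1/(39 - 25) + 45) = -3 - 20*(1/14 + 45) = -3 - 20*631/14 = -3 - 6310/7 = -6331/7 ≈ -904.43)
(Q*x)*(-28) = (5*(-6331/7))*(-28) = -31655/7*(-28) = 126620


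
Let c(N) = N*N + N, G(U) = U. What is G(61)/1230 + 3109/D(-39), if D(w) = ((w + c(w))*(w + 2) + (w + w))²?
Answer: 58132931897/1172162924010 ≈ 0.049595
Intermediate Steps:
c(N) = N + N² (c(N) = N² + N = N + N²)
D(w) = (2*w + (2 + w)*(w + w*(1 + w)))² (D(w) = ((w + w*(1 + w))*(w + 2) + (w + w))² = ((w + w*(1 + w))*(2 + w) + 2*w)² = ((2 + w)*(w + w*(1 + w)) + 2*w)² = (2*w + (2 + w)*(w + w*(1 + w)))²)
G(61)/1230 + 3109/D(-39) = 61/1230 + 3109/(((-39)²*(6 + (-39)² + 4*(-39))²)) = 61*(1/1230) + 3109/((1521*(6 + 1521 - 156)²)) = 61/1230 + 3109/((1521*1371²)) = 61/1230 + 3109/((1521*1879641)) = 61/1230 + 3109/2858933961 = 58132931897/1172162924010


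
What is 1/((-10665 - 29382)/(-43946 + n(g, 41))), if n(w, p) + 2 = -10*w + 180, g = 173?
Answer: 15166/13349 ≈ 1.1361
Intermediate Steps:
n(w, p) = 178 - 10*w (n(w, p) = -2 + (-10*w + 180) = -2 + (180 - 10*w) = 178 - 10*w)
1/((-10665 - 29382)/(-43946 + n(g, 41))) = 1/((-10665 - 29382)/(-43946 + (178 - 10*173))) = 1/(-40047/(-43946 + (178 - 1730))) = 1/(-40047/(-43946 - 1552)) = 1/(-40047/(-45498)) = 1/(-40047*(-1/45498)) = 1/(13349/15166) = 15166/13349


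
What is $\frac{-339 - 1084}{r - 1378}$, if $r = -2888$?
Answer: $\frac{1423}{4266} \approx 0.33357$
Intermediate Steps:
$\frac{-339 - 1084}{r - 1378} = \frac{-339 - 1084}{-2888 - 1378} = - \frac{1423}{-4266} = \left(-1423\right) \left(- \frac{1}{4266}\right) = \frac{1423}{4266}$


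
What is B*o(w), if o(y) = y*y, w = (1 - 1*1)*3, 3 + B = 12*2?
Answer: 0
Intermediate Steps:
B = 21 (B = -3 + 12*2 = -3 + 24 = 21)
w = 0 (w = (1 - 1)*3 = 0*3 = 0)
o(y) = y²
B*o(w) = 21*0² = 21*0 = 0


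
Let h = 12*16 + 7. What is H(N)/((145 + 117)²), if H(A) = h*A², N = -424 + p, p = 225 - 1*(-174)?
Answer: 124375/68644 ≈ 1.8119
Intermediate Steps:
p = 399 (p = 225 + 174 = 399)
h = 199 (h = 192 + 7 = 199)
N = -25 (N = -424 + 399 = -25)
H(A) = 199*A²
H(N)/((145 + 117)²) = (199*(-25)²)/((145 + 117)²) = (199*625)/(262²) = 124375/68644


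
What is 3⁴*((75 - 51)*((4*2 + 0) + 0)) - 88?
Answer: 15464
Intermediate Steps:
3⁴*((75 - 51)*((4*2 + 0) + 0)) - 88 = 81*(24*((8 + 0) + 0)) - 88 = 81*(24*(8 + 0)) - 88 = 81*(24*8) - 88 = 81*192 - 88 = 15552 - 88 = 15464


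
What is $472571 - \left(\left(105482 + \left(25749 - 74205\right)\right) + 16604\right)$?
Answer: $398941$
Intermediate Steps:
$472571 - \left(\left(105482 + \left(25749 - 74205\right)\right) + 16604\right) = 472571 - \left(\left(105482 - 48456\right) + 16604\right) = 472571 - \left(57026 + 16604\right) = 472571 - 73630 = 398941$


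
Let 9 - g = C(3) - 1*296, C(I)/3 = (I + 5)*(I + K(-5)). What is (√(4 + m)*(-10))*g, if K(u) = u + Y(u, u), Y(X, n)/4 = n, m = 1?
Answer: -8330*√5 ≈ -18626.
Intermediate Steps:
Y(X, n) = 4*n
K(u) = 5*u (K(u) = u + 4*u = 5*u)
C(I) = 3*(-25 + I)*(5 + I) (C(I) = 3*((I + 5)*(I + 5*(-5))) = 3*((5 + I)*(I - 25)) = 3*((5 + I)*(-25 + I)) = 3*((-25 + I)*(5 + I)) = 3*(-25 + I)*(5 + I))
g = 833 (g = 9 - ((-375 - 60*3 + 3*3²) - 1*296) = 9 - ((-375 - 180 + 3*9) - 296) = 9 - ((-375 - 180 + 27) - 296) = 9 - (-528 - 296) = 9 - 1*(-824) = 9 + 824 = 833)
(√(4 + m)*(-10))*g = (√(4 + 1)*(-10))*833 = (√5*(-10))*833 = -10*√5*833 = -8330*√5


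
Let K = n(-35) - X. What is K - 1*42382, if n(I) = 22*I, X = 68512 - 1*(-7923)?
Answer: -119587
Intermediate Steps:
X = 76435 (X = 68512 + 7923 = 76435)
K = -77205 (K = 22*(-35) - 1*76435 = -770 - 76435 = -77205)
K - 1*42382 = -77205 - 1*42382 = -77205 - 42382 = -119587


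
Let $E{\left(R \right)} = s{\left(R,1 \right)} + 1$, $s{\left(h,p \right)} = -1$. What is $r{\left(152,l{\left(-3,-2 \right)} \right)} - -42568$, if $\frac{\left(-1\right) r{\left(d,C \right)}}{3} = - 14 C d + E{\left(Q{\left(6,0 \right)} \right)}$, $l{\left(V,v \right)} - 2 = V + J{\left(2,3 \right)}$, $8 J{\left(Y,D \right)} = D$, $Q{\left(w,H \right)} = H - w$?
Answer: $38578$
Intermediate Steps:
$J{\left(Y,D \right)} = \frac{D}{8}$
$l{\left(V,v \right)} = \frac{19}{8} + V$ ($l{\left(V,v \right)} = 2 + \left(V + \frac{1}{8} \cdot 3\right) = 2 + \left(V + \frac{3}{8}\right) = 2 + \left(\frac{3}{8} + V\right) = \frac{19}{8} + V$)
$E{\left(R \right)} = 0$ ($E{\left(R \right)} = -1 + 1 = 0$)
$r{\left(d,C \right)} = 42 C d$ ($r{\left(d,C \right)} = - 3 \left(- 14 C d + 0\right) = - 3 \left(- 14 C d\right) = 42 C d$)
$r{\left(152,l{\left(-3,-2 \right)} \right)} - -42568 = 42 \left(\frac{19}{8} - 3\right) 152 - -42568 = 42 \left(- \frac{5}{8}\right) 152 + 42568 = -3990 + 42568 = 38578$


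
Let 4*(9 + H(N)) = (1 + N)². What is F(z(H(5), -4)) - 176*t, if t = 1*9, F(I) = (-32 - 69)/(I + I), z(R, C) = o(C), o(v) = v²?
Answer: -50789/32 ≈ -1587.2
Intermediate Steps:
H(N) = -9 + (1 + N)²/4
z(R, C) = C²
F(I) = -101/(2*I) (F(I) = -101*1/(2*I) = -101/(2*I))
t = 9
F(z(H(5), -4)) - 176*t = -101/(2*((-4)²)) - 176*9 = -101/2/16 - 1*1584 = -101/2*1/16 - 1584 = -101/32 - 1584 = -50789/32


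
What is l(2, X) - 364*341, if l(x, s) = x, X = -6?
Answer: -124122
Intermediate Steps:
l(2, X) - 364*341 = 2 - 364*341 = 2 - 124124 = -124122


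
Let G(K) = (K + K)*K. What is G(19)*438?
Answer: 316236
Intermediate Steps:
G(K) = 2*K**2 (G(K) = (2*K)*K = 2*K**2)
G(19)*438 = (2*19**2)*438 = (2*361)*438 = 722*438 = 316236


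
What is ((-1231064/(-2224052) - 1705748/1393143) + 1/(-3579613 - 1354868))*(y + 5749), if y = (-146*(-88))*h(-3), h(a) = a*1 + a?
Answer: 20325539320073222606575/424697412083664131 ≈ 47859.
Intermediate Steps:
h(a) = 2*a (h(a) = a + a = 2*a)
y = -77088 (y = (-146*(-88))*(2*(-3)) = 12848*(-6) = -77088)
((-1231064/(-2224052) - 1705748/1393143) + 1/(-3579613 - 1354868))*(y + 5749) = ((-1231064/(-2224052) - 1705748/1393143) + 1/(-3579613 - 1354868))*(-77088 + 5749) = ((-1231064*(-1/2224052) - 1705748*1/1393143) + 1/(-4934481))*(-71339) = ((307766/556013 - 1705748/1393143) - 1/4934481)*(-71339) = (-519656014186/774605618859 - 1/4934481)*(-71339) = -284914833682462925/424697412083664131*(-71339) = 20325539320073222606575/424697412083664131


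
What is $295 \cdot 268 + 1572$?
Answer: $80632$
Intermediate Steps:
$295 \cdot 268 + 1572 = 79060 + 1572 = 80632$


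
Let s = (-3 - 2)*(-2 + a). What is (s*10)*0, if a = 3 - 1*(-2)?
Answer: 0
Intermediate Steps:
a = 5 (a = 3 + 2 = 5)
s = -15 (s = (-3 - 2)*(-2 + 5) = -5*3 = -15)
(s*10)*0 = -15*10*0 = -150*0 = 0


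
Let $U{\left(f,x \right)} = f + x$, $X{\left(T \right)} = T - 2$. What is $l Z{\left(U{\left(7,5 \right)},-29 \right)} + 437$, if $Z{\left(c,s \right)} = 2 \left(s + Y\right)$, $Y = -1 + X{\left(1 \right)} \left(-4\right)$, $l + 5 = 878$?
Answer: $-44959$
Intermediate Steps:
$l = 873$ ($l = -5 + 878 = 873$)
$X{\left(T \right)} = -2 + T$
$Y = 3$ ($Y = -1 + \left(-2 + 1\right) \left(-4\right) = -1 - -4 = -1 + 4 = 3$)
$Z{\left(c,s \right)} = 6 + 2 s$ ($Z{\left(c,s \right)} = 2 \left(s + 3\right) = 2 \left(3 + s\right) = 6 + 2 s$)
$l Z{\left(U{\left(7,5 \right)},-29 \right)} + 437 = 873 \left(6 + 2 \left(-29\right)\right) + 437 = 873 \left(6 - 58\right) + 437 = 873 \left(-52\right) + 437 = -45396 + 437 = -44959$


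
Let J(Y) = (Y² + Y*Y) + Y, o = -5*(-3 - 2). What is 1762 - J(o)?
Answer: 487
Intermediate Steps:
o = 25 (o = -5*(-5) = 25)
J(Y) = Y + 2*Y² (J(Y) = (Y² + Y²) + Y = 2*Y² + Y = Y + 2*Y²)
1762 - J(o) = 1762 - 25*(1 + 2*25) = 1762 - 25*(1 + 50) = 1762 - 25*51 = 1762 - 1*1275 = 1762 - 1275 = 487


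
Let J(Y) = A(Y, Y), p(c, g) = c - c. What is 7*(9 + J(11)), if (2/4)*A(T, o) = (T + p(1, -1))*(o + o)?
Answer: 3451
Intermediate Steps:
p(c, g) = 0
A(T, o) = 4*T*o (A(T, o) = 2*((T + 0)*(o + o)) = 2*(T*(2*o)) = 2*(2*T*o) = 4*T*o)
J(Y) = 4*Y² (J(Y) = 4*Y*Y = 4*Y²)
7*(9 + J(11)) = 7*(9 + 4*11²) = 7*(9 + 4*121) = 7*(9 + 484) = 7*493 = 3451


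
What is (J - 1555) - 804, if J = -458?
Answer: -2817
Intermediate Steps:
(J - 1555) - 804 = (-458 - 1555) - 804 = -2013 - 804 = -2817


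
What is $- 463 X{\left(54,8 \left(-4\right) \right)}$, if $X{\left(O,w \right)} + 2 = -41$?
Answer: $19909$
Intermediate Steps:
$X{\left(O,w \right)} = -43$ ($X{\left(O,w \right)} = -2 - 41 = -43$)
$- 463 X{\left(54,8 \left(-4\right) \right)} = \left(-463\right) \left(-43\right) = 19909$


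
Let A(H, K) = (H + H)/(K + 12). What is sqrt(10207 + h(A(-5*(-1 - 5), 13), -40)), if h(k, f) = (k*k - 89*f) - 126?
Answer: sqrt(341169)/5 ≈ 116.82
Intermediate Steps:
A(H, K) = 2*H/(12 + K) (A(H, K) = (2*H)/(12 + K) = 2*H/(12 + K))
h(k, f) = -126 + k**2 - 89*f (h(k, f) = (k**2 - 89*f) - 126 = -126 + k**2 - 89*f)
sqrt(10207 + h(A(-5*(-1 - 5), 13), -40)) = sqrt(10207 + (-126 + (2*(-5*(-1 - 5))/(12 + 13))**2 - 89*(-40))) = sqrt(10207 + (-126 + (2*(-5*(-6))/25)**2 + 3560)) = sqrt(10207 + (-126 + (2*30*(1/25))**2 + 3560)) = sqrt(10207 + (-126 + (12/5)**2 + 3560)) = sqrt(10207 + (-126 + 144/25 + 3560)) = sqrt(10207 + 85994/25) = sqrt(341169/25) = sqrt(341169)/5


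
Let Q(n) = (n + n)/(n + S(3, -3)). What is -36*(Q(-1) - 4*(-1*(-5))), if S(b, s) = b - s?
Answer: 3672/5 ≈ 734.40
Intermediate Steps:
Q(n) = 2*n/(6 + n) (Q(n) = (n + n)/(n + (3 - 1*(-3))) = (2*n)/(n + (3 + 3)) = (2*n)/(n + 6) = (2*n)/(6 + n) = 2*n/(6 + n))
-36*(Q(-1) - 4*(-1*(-5))) = -36*(2*(-1)/(6 - 1) - 4*(-1*(-5))) = -36*(2*(-1)/5 - 4*5) = -36*(2*(-1)*(⅕) - 1*20) = -36*(-⅖ - 20) = -36*(-102/5) = 3672/5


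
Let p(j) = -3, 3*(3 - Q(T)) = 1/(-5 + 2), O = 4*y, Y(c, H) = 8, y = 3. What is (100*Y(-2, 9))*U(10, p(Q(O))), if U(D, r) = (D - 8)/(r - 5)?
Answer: -200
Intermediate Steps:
O = 12 (O = 4*3 = 12)
Q(T) = 28/9 (Q(T) = 3 - 1/(3*(-5 + 2)) = 3 - 1/3/(-3) = 3 - 1/3*(-1/3) = 3 + 1/9 = 28/9)
U(D, r) = (-8 + D)/(-5 + r)
(100*Y(-2, 9))*U(10, p(Q(O))) = (100*8)*((-8 + 10)/(-5 - 3)) = 800*(2/(-8)) = 800*(-1/8*2) = 800*(-1/4) = -200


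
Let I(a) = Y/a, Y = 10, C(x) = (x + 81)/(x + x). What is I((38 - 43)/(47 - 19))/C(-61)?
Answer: 1708/5 ≈ 341.60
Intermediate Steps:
C(x) = (81 + x)/(2*x) (C(x) = (81 + x)/((2*x)) = (81 + x)*(1/(2*x)) = (81 + x)/(2*x))
I(a) = 10/a
I((38 - 43)/(47 - 19))/C(-61) = (10/(((38 - 43)/(47 - 19))))/(((½)*(81 - 61)/(-61))) = (10/((-5/28)))/(((½)*(-1/61)*20)) = (10/((-5*1/28)))/(-10/61) = (10/(-5/28))*(-61/10) = (10*(-28/5))*(-61/10) = -56*(-61/10) = 1708/5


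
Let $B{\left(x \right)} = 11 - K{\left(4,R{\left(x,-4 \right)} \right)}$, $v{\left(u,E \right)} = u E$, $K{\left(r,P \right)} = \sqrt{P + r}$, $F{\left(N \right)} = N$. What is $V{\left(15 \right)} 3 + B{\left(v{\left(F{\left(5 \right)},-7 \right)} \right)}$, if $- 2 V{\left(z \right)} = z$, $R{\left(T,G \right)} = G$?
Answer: $- \frac{23}{2} \approx -11.5$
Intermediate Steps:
$V{\left(z \right)} = - \frac{z}{2}$
$v{\left(u,E \right)} = E u$
$B{\left(x \right)} = 11$ ($B{\left(x \right)} = 11 - \sqrt{-4 + 4} = 11 - \sqrt{0} = 11 - 0 = 11 + 0 = 11$)
$V{\left(15 \right)} 3 + B{\left(v{\left(F{\left(5 \right)},-7 \right)} \right)} = \left(- \frac{1}{2}\right) 15 \cdot 3 + 11 = \left(- \frac{15}{2}\right) 3 + 11 = - \frac{45}{2} + 11 = - \frac{23}{2}$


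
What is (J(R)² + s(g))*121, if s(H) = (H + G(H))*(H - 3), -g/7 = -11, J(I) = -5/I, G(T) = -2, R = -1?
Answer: 674575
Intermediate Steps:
g = 77 (g = -7*(-11) = 77)
s(H) = (-3 + H)*(-2 + H) (s(H) = (H - 2)*(H - 3) = (-2 + H)*(-3 + H) = (-3 + H)*(-2 + H))
(J(R)² + s(g))*121 = ((-5/(-1))² + (6 + 77² - 5*77))*121 = ((-5*(-1))² + (6 + 5929 - 385))*121 = (5² + 5550)*121 = (25 + 5550)*121 = 5575*121 = 674575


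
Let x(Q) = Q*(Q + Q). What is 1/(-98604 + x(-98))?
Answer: -1/79396 ≈ -1.2595e-5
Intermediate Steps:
x(Q) = 2*Q² (x(Q) = Q*(2*Q) = 2*Q²)
1/(-98604 + x(-98)) = 1/(-98604 + 2*(-98)²) = 1/(-98604 + 2*9604) = 1/(-98604 + 19208) = 1/(-79396) = -1/79396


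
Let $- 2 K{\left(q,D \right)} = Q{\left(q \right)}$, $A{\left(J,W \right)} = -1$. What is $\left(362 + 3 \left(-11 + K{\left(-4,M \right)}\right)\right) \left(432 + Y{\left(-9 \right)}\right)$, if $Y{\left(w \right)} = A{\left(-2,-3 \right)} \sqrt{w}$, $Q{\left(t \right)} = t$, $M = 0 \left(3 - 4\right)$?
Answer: $144720 - 1005 i \approx 1.4472 \cdot 10^{5} - 1005.0 i$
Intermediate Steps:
$M = 0$ ($M = 0 \left(-1\right) = 0$)
$K{\left(q,D \right)} = - \frac{q}{2}$
$Y{\left(w \right)} = - \sqrt{w}$
$\left(362 + 3 \left(-11 + K{\left(-4,M \right)}\right)\right) \left(432 + Y{\left(-9 \right)}\right) = \left(362 + 3 \left(-11 - -2\right)\right) \left(432 - \sqrt{-9}\right) = \left(362 + 3 \left(-11 + 2\right)\right) \left(432 - 3 i\right) = \left(362 + 3 \left(-9\right)\right) \left(432 - 3 i\right) = \left(362 - 27\right) \left(432 - 3 i\right) = 335 \left(432 - 3 i\right) = 144720 - 1005 i$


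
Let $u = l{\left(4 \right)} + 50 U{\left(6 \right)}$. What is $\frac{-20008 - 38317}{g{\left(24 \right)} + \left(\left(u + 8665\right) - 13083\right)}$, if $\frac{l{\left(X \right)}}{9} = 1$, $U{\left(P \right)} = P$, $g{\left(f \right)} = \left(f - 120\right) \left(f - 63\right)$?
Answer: $\frac{11665}{73} \approx 159.79$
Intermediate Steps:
$g{\left(f \right)} = \left(-120 + f\right) \left(-63 + f\right)$
$l{\left(X \right)} = 9$ ($l{\left(X \right)} = 9 \cdot 1 = 9$)
$u = 309$ ($u = 9 + 50 \cdot 6 = 9 + 300 = 309$)
$\frac{-20008 - 38317}{g{\left(24 \right)} + \left(\left(u + 8665\right) - 13083\right)} = \frac{-20008 - 38317}{\left(7560 + 24^{2} - 4392\right) + \left(\left(309 + 8665\right) - 13083\right)} = - \frac{58325}{\left(7560 + 576 - 4392\right) + \left(8974 - 13083\right)} = - \frac{58325}{3744 - 4109} = - \frac{58325}{-365} = \left(-58325\right) \left(- \frac{1}{365}\right) = \frac{11665}{73}$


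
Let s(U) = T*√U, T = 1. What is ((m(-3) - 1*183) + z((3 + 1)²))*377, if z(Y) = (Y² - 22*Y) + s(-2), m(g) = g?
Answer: -106314 + 377*I*√2 ≈ -1.0631e+5 + 533.16*I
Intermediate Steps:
s(U) = √U (s(U) = 1*√U = √U)
z(Y) = Y² - 22*Y + I*√2 (z(Y) = (Y² - 22*Y) + √(-2) = (Y² - 22*Y) + I*√2 = Y² - 22*Y + I*√2)
((m(-3) - 1*183) + z((3 + 1)²))*377 = ((-3 - 1*183) + (((3 + 1)²)² - 22*(3 + 1)² + I*√2))*377 = ((-3 - 183) + ((4²)² - 22*4² + I*√2))*377 = (-186 + (16² - 22*16 + I*√2))*377 = (-186 + (256 - 352 + I*√2))*377 = (-186 + (-96 + I*√2))*377 = (-282 + I*√2)*377 = -106314 + 377*I*√2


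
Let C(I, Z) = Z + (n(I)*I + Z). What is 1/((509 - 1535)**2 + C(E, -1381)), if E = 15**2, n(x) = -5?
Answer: 1/1048789 ≈ 9.5348e-7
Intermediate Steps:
E = 225
C(I, Z) = -5*I + 2*Z (C(I, Z) = Z + (-5*I + Z) = Z + (Z - 5*I) = -5*I + 2*Z)
1/((509 - 1535)**2 + C(E, -1381)) = 1/((509 - 1535)**2 + (-5*225 + 2*(-1381))) = 1/((-1026)**2 + (-1125 - 2762)) = 1/(1052676 - 3887) = 1/1048789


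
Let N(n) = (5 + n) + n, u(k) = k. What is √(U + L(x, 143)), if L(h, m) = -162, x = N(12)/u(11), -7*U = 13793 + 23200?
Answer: I*√266889/7 ≈ 73.802*I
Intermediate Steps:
U = -36993/7 (U = -(13793 + 23200)/7 = -⅐*36993 = -36993/7 ≈ -5284.7)
N(n) = 5 + 2*n
x = 29/11 (x = (5 + 2*12)/11 = (5 + 24)*(1/11) = 29*(1/11) = 29/11 ≈ 2.6364)
√(U + L(x, 143)) = √(-36993/7 - 162) = √(-38127/7) = I*√266889/7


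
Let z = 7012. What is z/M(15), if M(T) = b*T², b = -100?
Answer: -1753/5625 ≈ -0.31164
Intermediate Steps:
M(T) = -100*T²
z/M(15) = 7012/((-100*15²)) = 7012/((-100*225)) = 7012/(-22500) = 7012*(-1/22500) = -1753/5625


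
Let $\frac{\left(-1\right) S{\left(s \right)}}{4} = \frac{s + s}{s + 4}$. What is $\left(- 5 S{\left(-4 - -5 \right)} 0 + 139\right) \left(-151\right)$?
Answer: $-20989$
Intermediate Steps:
$S{\left(s \right)} = - \frac{8 s}{4 + s}$ ($S{\left(s \right)} = - 4 \frac{s + s}{s + 4} = - 4 \frac{2 s}{4 + s} = - \frac{8 s}{4 + s}$)
$\left(- 5 S{\left(-4 - -5 \right)} 0 + 139\right) \left(-151\right) = \left(- 5 \left(- \frac{8 \left(-4 - -5\right)}{4 - -1}\right) 0 + 139\right) \left(-151\right) = \left(- 5 \left(- \frac{8 \left(-4 + 5\right)}{4 + \left(-4 + 5\right)}\right) 0 + 139\right) \left(-151\right) = \left(- 5 \left(\left(-8\right) 1 \frac{1}{4 + 1}\right) 0 + 139\right) \left(-151\right) = \left(- 5 \left(\left(-8\right) 1 \cdot \frac{1}{5}\right) 0 + 139\right) \left(-151\right) = \left(\left(-5\right) \left(- \frac{8}{5}\right) 0 + 139\right) \left(-151\right) = \left(8 \cdot 0 + 139\right) \left(-151\right) = \left(0 + 139\right) \left(-151\right) = 139 \left(-151\right) = -20989$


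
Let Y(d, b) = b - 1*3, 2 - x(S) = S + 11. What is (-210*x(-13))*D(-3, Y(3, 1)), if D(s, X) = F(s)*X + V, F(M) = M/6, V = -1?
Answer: 0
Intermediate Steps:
x(S) = -9 - S (x(S) = 2 - (S + 11) = 2 - (11 + S) = 2 + (-11 - S) = -9 - S)
F(M) = M/6 (F(M) = M*(⅙) = M/6)
Y(d, b) = -3 + b (Y(d, b) = b - 3 = -3 + b)
D(s, X) = -1 + X*s/6 (D(s, X) = (s/6)*X - 1 = X*s/6 - 1 = -1 + X*s/6)
(-210*x(-13))*D(-3, Y(3, 1)) = (-210*(-9 - 1*(-13)))*(-1 + (⅙)*(-3 + 1)*(-3)) = (-210*(-9 + 13))*(-1 + (⅙)*(-2)*(-3)) = (-210*4)*(-1 + 1) = -840*0 = 0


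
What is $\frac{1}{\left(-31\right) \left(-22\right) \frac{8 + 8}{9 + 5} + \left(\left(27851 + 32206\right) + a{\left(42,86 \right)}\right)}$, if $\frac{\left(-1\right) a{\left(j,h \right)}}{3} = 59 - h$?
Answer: $\frac{7}{426422} \approx 1.6416 \cdot 10^{-5}$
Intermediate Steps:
$a{\left(j,h \right)} = -177 + 3 h$ ($a{\left(j,h \right)} = - 3 \left(59 - h\right) = -177 + 3 h$)
$\frac{1}{\left(-31\right) \left(-22\right) \frac{8 + 8}{9 + 5} + \left(\left(27851 + 32206\right) + a{\left(42,86 \right)}\right)} = \frac{1}{\left(-31\right) \left(-22\right) \frac{8 + 8}{9 + 5} + \left(\left(27851 + 32206\right) + \left(-177 + 3 \cdot 86\right)\right)} = \frac{1}{682 \cdot \frac{16}{14} + \left(60057 + \left(-177 + 258\right)\right)} = \frac{1}{682 \cdot 16 \cdot \frac{1}{14} + \left(60057 + 81\right)} = \frac{1}{682 \cdot \frac{8}{7} + 60138} = \frac{1}{\frac{5456}{7} + 60138} = \frac{1}{\frac{426422}{7}} = \frac{7}{426422}$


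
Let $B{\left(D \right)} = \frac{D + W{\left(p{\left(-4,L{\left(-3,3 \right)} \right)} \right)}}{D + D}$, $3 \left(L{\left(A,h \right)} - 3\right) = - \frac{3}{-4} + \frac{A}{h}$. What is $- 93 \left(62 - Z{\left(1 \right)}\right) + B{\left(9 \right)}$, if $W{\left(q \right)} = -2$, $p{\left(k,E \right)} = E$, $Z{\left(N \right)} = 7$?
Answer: $- \frac{92063}{18} \approx -5114.6$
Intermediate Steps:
$L{\left(A,h \right)} = \frac{13}{4} + \frac{A}{3 h}$ ($L{\left(A,h \right)} = 3 + \frac{- \frac{3}{-4} + \frac{A}{h}}{3} = 3 + \frac{\left(-3\right) \left(- \frac{1}{4}\right) + \frac{A}{h}}{3} = 3 + \frac{\frac{3}{4} + \frac{A}{h}}{3} = 3 + \left(\frac{1}{4} + \frac{A}{3 h}\right) = \frac{13}{4} + \frac{A}{3 h}$)
$B{\left(D \right)} = \frac{-2 + D}{2 D}$ ($B{\left(D \right)} = \frac{D - 2}{D + D} = \frac{-2 + D}{2 D}$)
$- 93 \left(62 - Z{\left(1 \right)}\right) + B{\left(9 \right)} = - 93 \left(62 - 7\right) + \frac{-2 + 9}{2 \cdot 9} = - 93 \left(62 - 7\right) + \frac{1}{2} \cdot \frac{1}{9} \cdot 7 = \left(-93\right) 55 + \frac{7}{18} = -5115 + \frac{7}{18} = - \frac{92063}{18}$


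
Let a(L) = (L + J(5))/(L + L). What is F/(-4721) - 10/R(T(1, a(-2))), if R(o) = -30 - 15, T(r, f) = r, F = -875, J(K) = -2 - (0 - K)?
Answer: 17317/42489 ≈ 0.40756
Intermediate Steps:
J(K) = -2 + K (J(K) = -2 - (-1)*K = -2 + K)
a(L) = (3 + L)/(2*L) (a(L) = (L + (-2 + 5))/(L + L) = (L + 3)/((2*L)) = (3 + L)*(1/(2*L)) = (3 + L)/(2*L))
R(o) = -45
F/(-4721) - 10/R(T(1, a(-2))) = -875/(-4721) - 10/(-45) = -875*(-1/4721) - 10*(-1/45) = 875/4721 + 2/9 = 17317/42489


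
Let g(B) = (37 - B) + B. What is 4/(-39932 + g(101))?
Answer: -4/39895 ≈ -0.00010026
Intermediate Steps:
g(B) = 37
4/(-39932 + g(101)) = 4/(-39932 + 37) = 4/(-39895) = -1/39895*4 = -4/39895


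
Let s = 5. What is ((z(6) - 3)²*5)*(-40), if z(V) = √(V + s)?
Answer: -4000 + 1200*√11 ≈ -20.050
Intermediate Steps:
z(V) = √(5 + V) (z(V) = √(V + 5) = √(5 + V))
((z(6) - 3)²*5)*(-40) = ((√(5 + 6) - 3)²*5)*(-40) = ((√11 - 3)²*5)*(-40) = ((-3 + √11)²*5)*(-40) = (5*(-3 + √11)²)*(-40) = -200*(-3 + √11)²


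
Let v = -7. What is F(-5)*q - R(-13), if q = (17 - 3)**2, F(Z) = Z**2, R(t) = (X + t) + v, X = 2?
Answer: 4918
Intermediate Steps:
R(t) = -5 + t (R(t) = (2 + t) - 7 = -5 + t)
q = 196 (q = 14**2 = 196)
F(-5)*q - R(-13) = (-5)**2*196 - (-5 - 13) = 25*196 - 1*(-18) = 4900 + 18 = 4918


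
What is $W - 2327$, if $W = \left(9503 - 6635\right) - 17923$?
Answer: $-17382$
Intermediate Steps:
$W = -15055$ ($W = 2868 - 17923 = -15055$)
$W - 2327 = -15055 - 2327 = -17382$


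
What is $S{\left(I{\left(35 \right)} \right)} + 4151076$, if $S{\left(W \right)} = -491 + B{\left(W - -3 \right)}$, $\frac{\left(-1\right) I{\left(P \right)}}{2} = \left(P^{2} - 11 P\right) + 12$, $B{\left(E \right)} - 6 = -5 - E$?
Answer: $4152287$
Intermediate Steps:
$B{\left(E \right)} = 1 - E$ ($B{\left(E \right)} = 6 - \left(5 + E\right) = 1 - E$)
$I{\left(P \right)} = -24 - 2 P^{2} + 22 P$ ($I{\left(P \right)} = - 2 \left(\left(P^{2} - 11 P\right) + 12\right) = - 2 \left(12 + P^{2} - 11 P\right) = -24 - 2 P^{2} + 22 P$)
$S{\left(W \right)} = -493 - W$ ($S{\left(W \right)} = -491 - \left(-1 + 3 + W\right) = -491 - \left(2 + W\right) = -493 - W$)
$S{\left(I{\left(35 \right)} \right)} + 4151076 = \left(-493 - \left(-24 - 2 \cdot 35^{2} + 22 \cdot 35\right)\right) + 4151076 = \left(-493 - \left(-24 - 2450 + 770\right)\right) + 4151076 = \left(-493 - -1704\right) + 4151076 = \left(-493 + 1704\right) + 4151076 = 1211 + 4151076 = 4152287$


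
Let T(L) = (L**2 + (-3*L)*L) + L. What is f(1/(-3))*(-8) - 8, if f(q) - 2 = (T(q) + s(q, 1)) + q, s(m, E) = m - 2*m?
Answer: -176/9 ≈ -19.556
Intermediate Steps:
T(L) = L - 2*L**2 (T(L) = (L**2 - 3*L**2) + L = -2*L**2 + L = L - 2*L**2)
s(m, E) = -m
f(q) = 2 + q*(1 - 2*q) (f(q) = 2 + ((q*(1 - 2*q) - q) + q) = 2 + ((-q + q*(1 - 2*q)) + q) = 2 + q*(1 - 2*q))
f(1/(-3))*(-8) - 8 = (2 - 1*(-1 + 2/(-3))/(-3))*(-8) - 8 = (2 - 1*(-1/3)*(-1 + 2*(-1/3)))*(-8) - 8 = (2 - 1*(-1/3)*(-1 - 2/3))*(-8) - 8 = (2 - 1*(-1/3)*(-5/3))*(-8) - 8 = (2 - 5/9)*(-8) - 8 = (13/9)*(-8) - 8 = -104/9 - 8 = -176/9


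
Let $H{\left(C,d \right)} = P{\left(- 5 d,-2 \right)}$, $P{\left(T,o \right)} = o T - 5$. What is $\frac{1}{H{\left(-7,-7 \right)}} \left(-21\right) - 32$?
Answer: $- \frac{793}{25} \approx -31.72$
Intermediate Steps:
$P{\left(T,o \right)} = -5 + T o$ ($P{\left(T,o \right)} = T o - 5 = -5 + T o$)
$H{\left(C,d \right)} = -5 + 10 d$ ($H{\left(C,d \right)} = -5 + - 5 d \left(-2\right) = -5 + 10 d$)
$\frac{1}{H{\left(-7,-7 \right)}} \left(-21\right) - 32 = \frac{1}{-5 + 10 \left(-7\right)} \left(-21\right) - 32 = \frac{1}{-5 - 70} \left(-21\right) - 32 = \frac{1}{-75} \left(-21\right) - 32 = \left(- \frac{1}{75}\right) \left(-21\right) - 32 = \frac{7}{25} - 32 = - \frac{793}{25}$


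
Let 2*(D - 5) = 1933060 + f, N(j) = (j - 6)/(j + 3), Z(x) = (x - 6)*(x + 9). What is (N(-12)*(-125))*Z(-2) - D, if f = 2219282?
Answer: -2062176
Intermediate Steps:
Z(x) = (-6 + x)*(9 + x)
N(j) = (-6 + j)/(3 + j)
D = 2076176 (D = 5 + (1933060 + 2219282)/2 = 5 + (1/2)*4152342 = 5 + 2076171 = 2076176)
(N(-12)*(-125))*Z(-2) - D = (((-6 - 12)/(3 - 12))*(-125))*(-54 + (-2)**2 + 3*(-2)) - 1*2076176 = ((-18/(-9))*(-125))*(-54 + 4 - 6) - 2076176 = (-1/9*(-18)*(-125))*(-56) - 2076176 = (2*(-125))*(-56) - 2076176 = -250*(-56) - 2076176 = 14000 - 2076176 = -2062176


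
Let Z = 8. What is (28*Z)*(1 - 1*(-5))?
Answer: 1344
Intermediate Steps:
(28*Z)*(1 - 1*(-5)) = (28*8)*(1 - 1*(-5)) = 224*(1 + 5) = 224*6 = 1344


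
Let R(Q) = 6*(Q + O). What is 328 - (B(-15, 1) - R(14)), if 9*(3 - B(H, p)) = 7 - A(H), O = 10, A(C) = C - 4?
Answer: 4247/9 ≈ 471.89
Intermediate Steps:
A(C) = -4 + C
B(H, p) = 16/9 + H/9 (B(H, p) = 3 - (7 - (-4 + H))/9 = 3 - (7 + (4 - H))/9 = 3 - (11 - H)/9 = 3 + (-11/9 + H/9) = 16/9 + H/9)
R(Q) = 60 + 6*Q (R(Q) = 6*(Q + 10) = 6*(10 + Q) = 60 + 6*Q)
328 - (B(-15, 1) - R(14)) = 328 - ((16/9 + (⅑)*(-15)) - (60 + 6*14)) = 328 - ((16/9 - 5/3) - (60 + 84)) = 328 - (⅑ - 1*144) = 328 - (⅑ - 144) = 328 - 1*(-1295/9) = 328 + 1295/9 = 4247/9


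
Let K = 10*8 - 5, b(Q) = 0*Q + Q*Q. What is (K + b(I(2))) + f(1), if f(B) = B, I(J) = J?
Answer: 80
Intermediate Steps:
b(Q) = Q² (b(Q) = 0 + Q² = Q²)
K = 75 (K = 80 - 5 = 75)
(K + b(I(2))) + f(1) = (75 + 2²) + 1 = (75 + 4) + 1 = 79 + 1 = 80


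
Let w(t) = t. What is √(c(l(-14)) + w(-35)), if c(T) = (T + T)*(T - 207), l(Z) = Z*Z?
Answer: 3*I*√483 ≈ 65.932*I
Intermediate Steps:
l(Z) = Z²
c(T) = 2*T*(-207 + T) (c(T) = (2*T)*(-207 + T) = 2*T*(-207 + T))
√(c(l(-14)) + w(-35)) = √(2*(-14)²*(-207 + (-14)²) - 35) = √(2*196*(-207 + 196) - 35) = √(2*196*(-11) - 35) = √(-4312 - 35) = √(-4347) = 3*I*√483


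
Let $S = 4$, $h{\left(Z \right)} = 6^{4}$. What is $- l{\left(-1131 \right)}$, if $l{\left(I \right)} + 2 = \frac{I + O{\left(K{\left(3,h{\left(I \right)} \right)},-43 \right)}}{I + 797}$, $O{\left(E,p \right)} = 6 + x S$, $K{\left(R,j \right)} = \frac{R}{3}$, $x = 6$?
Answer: $- \frac{433}{334} \approx -1.2964$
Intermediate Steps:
$h{\left(Z \right)} = 1296$
$K{\left(R,j \right)} = \frac{R}{3}$ ($K{\left(R,j \right)} = R \frac{1}{3} = \frac{R}{3}$)
$O{\left(E,p \right)} = 30$ ($O{\left(E,p \right)} = 6 + 6 \cdot 4 = 6 + 24 = 30$)
$l{\left(I \right)} = -2 + \frac{30 + I}{797 + I}$ ($l{\left(I \right)} = -2 + \frac{I + 30}{I + 797} = -2 + \frac{30 + I}{797 + I}$)
$- l{\left(-1131 \right)} = - \frac{-1564 - -1131}{797 - 1131} = - \frac{-1564 + 1131}{-334} = - \frac{\left(-1\right) \left(-433\right)}{334} = \left(-1\right) \frac{433}{334} = - \frac{433}{334}$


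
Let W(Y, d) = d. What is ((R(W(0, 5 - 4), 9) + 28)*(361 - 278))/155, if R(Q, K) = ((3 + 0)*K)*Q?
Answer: 913/31 ≈ 29.452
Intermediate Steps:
R(Q, K) = 3*K*Q (R(Q, K) = (3*K)*Q = 3*K*Q)
((R(W(0, 5 - 4), 9) + 28)*(361 - 278))/155 = ((3*9*(5 - 4) + 28)*(361 - 278))/155 = ((3*9*1 + 28)*83)*(1/155) = ((27 + 28)*83)*(1/155) = (55*83)*(1/155) = 4565*(1/155) = 913/31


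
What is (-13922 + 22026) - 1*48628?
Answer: -40524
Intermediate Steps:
(-13922 + 22026) - 1*48628 = 8104 - 48628 = -40524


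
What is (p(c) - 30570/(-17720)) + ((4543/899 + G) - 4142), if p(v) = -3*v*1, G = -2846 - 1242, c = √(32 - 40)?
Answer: -13099822001/1593028 - 6*I*√2 ≈ -8223.2 - 8.4853*I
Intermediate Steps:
c = 2*I*√2 (c = √(-8) = 2*I*√2 ≈ 2.8284*I)
G = -4088
p(v) = -3*v
(p(c) - 30570/(-17720)) + ((4543/899 + G) - 4142) = (-6*I*√2 - 30570/(-17720)) + ((4543/899 - 4088) - 4142) = (-6*I*√2 - 30570*(-1/17720)) + ((4543*(1/899) - 4088) - 4142) = (-6*I*√2 + 3057/1772) + ((4543/899 - 4088) - 4142) = (3057/1772 - 6*I*√2) + (-3670569/899 - 4142) = (3057/1772 - 6*I*√2) - 7394227/899 = -13099822001/1593028 - 6*I*√2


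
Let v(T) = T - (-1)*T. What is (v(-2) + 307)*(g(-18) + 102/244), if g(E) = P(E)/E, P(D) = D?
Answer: 52419/122 ≈ 429.66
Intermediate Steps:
v(T) = 2*T (v(T) = T + T = 2*T)
g(E) = 1 (g(E) = E/E = 1)
(v(-2) + 307)*(g(-18) + 102/244) = (2*(-2) + 307)*(1 + 102/244) = (-4 + 307)*(1 + 102*(1/244)) = 303*(1 + 51/122) = 303*(173/122) = 52419/122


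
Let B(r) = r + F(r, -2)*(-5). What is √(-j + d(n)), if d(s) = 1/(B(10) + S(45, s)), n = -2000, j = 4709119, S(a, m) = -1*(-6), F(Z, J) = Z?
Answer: I*√5443741598/34 ≈ 2170.1*I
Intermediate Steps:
B(r) = -4*r (B(r) = r + r*(-5) = r - 5*r = -4*r)
S(a, m) = 6
d(s) = -1/34 (d(s) = 1/(-4*10 + 6) = 1/(-40 + 6) = 1/(-34) = -1/34)
√(-j + d(n)) = √(-1*4709119 - 1/34) = √(-4709119 - 1/34) = √(-160110047/34) = I*√5443741598/34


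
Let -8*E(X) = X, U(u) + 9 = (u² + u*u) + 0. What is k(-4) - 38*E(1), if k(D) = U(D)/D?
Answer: -1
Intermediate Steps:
U(u) = -9 + 2*u² (U(u) = -9 + ((u² + u*u) + 0) = -9 + ((u² + u²) + 0) = -9 + (2*u² + 0) = -9 + 2*u²)
k(D) = (-9 + 2*D²)/D
E(X) = -X/8
k(-4) - 38*E(1) = (-9/(-4) + 2*(-4)) - (-19)/4 = (-9*(-¼) - 8) - 38*(-⅛) = (9/4 - 8) + 19/4 = -23/4 + 19/4 = -1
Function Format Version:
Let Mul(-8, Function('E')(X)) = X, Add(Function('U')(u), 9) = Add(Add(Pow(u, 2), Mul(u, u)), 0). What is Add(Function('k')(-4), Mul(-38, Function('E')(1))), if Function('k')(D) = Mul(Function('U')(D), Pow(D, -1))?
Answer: -1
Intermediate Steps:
Function('U')(u) = Add(-9, Mul(2, Pow(u, 2))) (Function('U')(u) = Add(-9, Add(Add(Pow(u, 2), Mul(u, u)), 0)) = Add(-9, Add(Add(Pow(u, 2), Pow(u, 2)), 0)) = Add(-9, Add(Mul(2, Pow(u, 2)), 0)) = Add(-9, Mul(2, Pow(u, 2))))
Function('k')(D) = Mul(Pow(D, -1), Add(-9, Mul(2, Pow(D, 2)))) (Function('k')(D) = Mul(Add(-9, Mul(2, Pow(D, 2))), Pow(D, -1)) = Mul(Pow(D, -1), Add(-9, Mul(2, Pow(D, 2)))))
Function('E')(X) = Mul(Rational(-1, 8), X)
Add(Function('k')(-4), Mul(-38, Function('E')(1))) = Add(Add(Mul(-9, Pow(-4, -1)), Mul(2, -4)), Mul(-38, Mul(Rational(-1, 8), 1))) = Add(Add(Mul(-9, Rational(-1, 4)), -8), Mul(-38, Rational(-1, 8))) = Add(Add(Rational(9, 4), -8), Rational(19, 4)) = Add(Rational(-23, 4), Rational(19, 4)) = -1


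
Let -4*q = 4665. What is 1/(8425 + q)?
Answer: 4/29035 ≈ 0.00013776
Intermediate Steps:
q = -4665/4 (q = -¼*4665 = -4665/4 ≈ -1166.3)
1/(8425 + q) = 1/(8425 - 4665/4) = 1/(29035/4) = 4/29035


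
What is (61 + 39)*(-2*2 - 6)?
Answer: -1000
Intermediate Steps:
(61 + 39)*(-2*2 - 6) = 100*(-4 - 6) = 100*(-10) = -1000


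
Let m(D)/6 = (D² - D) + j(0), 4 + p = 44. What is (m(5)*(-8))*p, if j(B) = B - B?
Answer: -38400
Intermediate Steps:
p = 40 (p = -4 + 44 = 40)
j(B) = 0
m(D) = -6*D + 6*D² (m(D) = 6*((D² - D) + 0) = 6*(D² - D) = -6*D + 6*D²)
(m(5)*(-8))*p = ((6*5*(-1 + 5))*(-8))*40 = ((6*5*4)*(-8))*40 = (120*(-8))*40 = -960*40 = -38400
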